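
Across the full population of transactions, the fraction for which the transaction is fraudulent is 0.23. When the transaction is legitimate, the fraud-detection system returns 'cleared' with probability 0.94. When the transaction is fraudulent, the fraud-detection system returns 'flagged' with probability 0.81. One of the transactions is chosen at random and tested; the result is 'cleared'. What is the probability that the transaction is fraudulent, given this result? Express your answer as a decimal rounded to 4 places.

P(H | E) ≈ 0.0569

Write H for 'the transaction is fraudulent'. Prior odds H:¬H = 0.23/0.77 = 0.29870. For the 'cleared' outcome, the likelihood ratio is 0.19/0.94 = 0.20213.
Posterior odds = 0.29870 × 0.20213 = 0.060376, so P(H|E) = 0.060376/(1+0.060376) = 0.0569.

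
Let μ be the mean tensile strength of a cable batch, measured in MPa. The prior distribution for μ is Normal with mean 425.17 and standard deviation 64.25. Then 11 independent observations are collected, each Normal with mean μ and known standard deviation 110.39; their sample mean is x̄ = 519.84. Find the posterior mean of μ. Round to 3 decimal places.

Posterior mean ≈ 499.810

With known σ, the Normal prior is conjugate. Weight on the data is w = (n/σ²)/(n/σ² + 1/τ₀²) = 0.00090268/(0.00090268+0.00024224) = 0.78842.
Posterior mean = w·x̄ + (1−w)·μ₀ = 0.78842·519.84 + 0.21158·425.17 = 499.810.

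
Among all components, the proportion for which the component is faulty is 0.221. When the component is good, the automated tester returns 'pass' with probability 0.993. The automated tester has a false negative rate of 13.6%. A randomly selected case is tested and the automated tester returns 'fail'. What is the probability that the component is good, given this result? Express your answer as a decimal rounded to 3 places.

P(¬H | E) ≈ 0.028

Write H for 'the component is faulty'. Prior odds H:¬H = 0.221/0.779 = 0.28370. For the 'fail' outcome, the likelihood ratio is 0.864/0.007 = 123.43.
Posterior odds = 0.28370 × 123.43 = 35.016, so P(H|E) = 35.016/(1+35.016) = 0.972. Then P(¬H|E) = 1 − 0.972 = 0.028.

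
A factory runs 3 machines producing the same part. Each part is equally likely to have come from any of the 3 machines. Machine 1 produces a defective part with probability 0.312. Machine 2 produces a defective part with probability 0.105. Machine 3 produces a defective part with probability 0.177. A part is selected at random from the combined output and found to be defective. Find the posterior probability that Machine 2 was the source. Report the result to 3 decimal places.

Posterior probability ≈ 0.177

Tabulate prior·likelihood by source: [1] prior 0.333333, lik 0.312, product 0.1040; [2] prior 0.333333, lik 0.105, product 0.03500; [3] prior 0.333333, lik 0.177, product 0.05900.
Normalizing constant = 0.19800; the posterior for Machine 2 is its product over the sum, 0.03500/0.19800 = 0.177.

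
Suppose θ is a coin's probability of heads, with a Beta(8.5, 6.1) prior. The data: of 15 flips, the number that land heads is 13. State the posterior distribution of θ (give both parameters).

The binomial likelihood is conjugate to the Beta prior: with 13 successes and 2 failures, the posterior is Beta(8.5+13, 6.1+2) = Beta(21.5, 8.1).

Posterior: Beta(21.5, 8.1)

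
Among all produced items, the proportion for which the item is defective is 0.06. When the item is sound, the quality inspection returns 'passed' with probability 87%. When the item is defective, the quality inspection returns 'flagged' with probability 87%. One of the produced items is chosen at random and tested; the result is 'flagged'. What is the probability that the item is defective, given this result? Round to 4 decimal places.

P(H | E) ≈ 0.2993

Let H be the event that the item is defective. P(H) = 0.06, so P(¬H) = 0.94. With E the 'flagged' result, P(E|H) = 0.87 and P(E|¬H) = 0.13.
P(E) = 0.87·0.06 + 0.13·0.94 = 0.052200 + 0.12220 = 0.17440.
By Bayes' theorem, P(H|E) = 0.052200 / 0.17440 = 0.2993.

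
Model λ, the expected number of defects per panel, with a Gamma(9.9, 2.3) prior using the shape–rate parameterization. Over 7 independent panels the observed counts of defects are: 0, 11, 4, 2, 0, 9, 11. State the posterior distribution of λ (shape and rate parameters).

The Poisson likelihood adds the total count to the shape and the number of exposure periods to the rate. Here ∑xᵢ = 37 and n = 7, so shape 9.9→46.9 and rate 2.3→9.3.

Posterior: Gamma(shape=46.9, rate=9.3)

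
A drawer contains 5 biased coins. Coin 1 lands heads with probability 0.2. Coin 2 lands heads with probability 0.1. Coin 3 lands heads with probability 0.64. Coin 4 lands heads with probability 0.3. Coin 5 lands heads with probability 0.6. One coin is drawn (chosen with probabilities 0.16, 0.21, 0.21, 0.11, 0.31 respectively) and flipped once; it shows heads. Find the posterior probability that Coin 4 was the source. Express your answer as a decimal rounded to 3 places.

P(heads|C1) = 0.2; P(heads|C2) = 0.1; P(heads|C3) = 0.64; P(heads|C4) = 0.3; P(heads|C5) = 0.6.
Prior × likelihood for each source: 0.16·0.2=0.03200, 0.21·0.1=0.02100, 0.21·0.64=0.1344, 0.11·0.3=0.03300, 0.31·0.6=0.1860. Summing gives P(heads) = 0.40640.
P(Coin 4 | heads) = 0.03300 / 0.40640 = 0.081.

Posterior probability ≈ 0.081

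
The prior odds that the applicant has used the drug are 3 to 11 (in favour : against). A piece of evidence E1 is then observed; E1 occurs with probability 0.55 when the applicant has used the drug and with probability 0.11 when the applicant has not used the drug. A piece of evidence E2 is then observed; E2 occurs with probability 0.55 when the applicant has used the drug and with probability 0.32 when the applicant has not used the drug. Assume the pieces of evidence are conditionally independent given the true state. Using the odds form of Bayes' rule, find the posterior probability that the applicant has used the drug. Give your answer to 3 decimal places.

Prior odds = 3/11 = 0.27273.
Likelihood ratio for E1 = 0.55/0.11 = 5.0000.
Likelihood ratio for E2 = 0.55/0.32 = 1.7188.
Posterior odds = prior odds × LR₁ × LR₂ = 2.3438.
Posterior probability = odds/(1+odds) = 2.3438/3.3438 = 0.701.

Posterior probability ≈ 0.701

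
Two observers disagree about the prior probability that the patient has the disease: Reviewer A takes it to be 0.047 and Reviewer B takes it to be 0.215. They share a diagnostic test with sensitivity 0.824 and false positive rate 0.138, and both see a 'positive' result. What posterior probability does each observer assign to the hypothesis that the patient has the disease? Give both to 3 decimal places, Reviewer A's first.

The likelihood ratio for a 'positive' result is 0.824/0.138 = 5.9710.
Reviewer A: prior odds 0.047/0.953 = 0.049318; posterior odds 0.29448; posterior probability 0.227.
Reviewer B: prior odds 0.215/0.785 = 0.27389; posterior odds 1.6354; posterior probability 0.621.

Reviewer A: 0.227; Reviewer B: 0.621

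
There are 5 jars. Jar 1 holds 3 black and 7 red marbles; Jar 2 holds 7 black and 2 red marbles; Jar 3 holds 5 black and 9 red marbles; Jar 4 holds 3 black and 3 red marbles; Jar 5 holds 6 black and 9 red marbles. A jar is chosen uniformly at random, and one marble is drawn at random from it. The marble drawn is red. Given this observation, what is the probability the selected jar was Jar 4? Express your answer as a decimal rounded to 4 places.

P(red|Jar 1) = 0.7; P(red|Jar 2) = 0.2222; P(red|Jar 3) = 0.6429; P(red|Jar 4) = 0.5; P(red|Jar 5) = 0.6.
Prior × likelihood for each source: 0.2·0.7=0.1400, 0.2·0.2222=0.04444, 0.2·0.6429=0.1286, 0.2·0.5=0.1000, 0.2·0.6=0.1200. Summing gives P(red) = 0.53302.
P(Jar 4 | red) = 0.1000 / 0.53302 = 0.1876.

Posterior probability ≈ 0.1876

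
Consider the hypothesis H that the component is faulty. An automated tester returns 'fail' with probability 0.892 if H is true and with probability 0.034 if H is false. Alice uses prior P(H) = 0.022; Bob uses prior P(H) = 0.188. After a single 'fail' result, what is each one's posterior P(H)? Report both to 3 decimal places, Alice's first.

The likelihood ratio for a 'fail' result is 0.892/0.034 = 26.235.
Alice: prior odds 0.022/0.978 = 0.022495; posterior odds 0.59016; posterior probability 0.371.
Bob: prior odds 0.188/0.812 = 0.23153; posterior odds 6.0742; posterior probability 0.859.

Alice: 0.371; Bob: 0.859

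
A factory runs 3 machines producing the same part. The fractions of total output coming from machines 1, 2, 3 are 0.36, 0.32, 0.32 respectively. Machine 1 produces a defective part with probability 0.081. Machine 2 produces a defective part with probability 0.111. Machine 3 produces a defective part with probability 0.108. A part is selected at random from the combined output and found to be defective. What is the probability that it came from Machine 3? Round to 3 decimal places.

P(defective|M1) = 0.081; P(defective|M2) = 0.111; P(defective|M3) = 0.108.
Prior × likelihood for each source: 0.36·0.081=0.02916, 0.32·0.111=0.03552, 0.32·0.108=0.03456. Summing gives P(defective) = 0.099240.
P(Machine 3 | defective) = 0.03456 / 0.099240 = 0.348.

Posterior probability ≈ 0.348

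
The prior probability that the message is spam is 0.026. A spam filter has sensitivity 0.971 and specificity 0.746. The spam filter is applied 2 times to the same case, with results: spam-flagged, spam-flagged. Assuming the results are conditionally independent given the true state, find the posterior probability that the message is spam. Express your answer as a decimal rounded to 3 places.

Posterior P(H) ≈ 0.281

With H the event that the message is spam, the joint likelihood of the observed sequence is P(data|H) = 0.971·0.971 = 0.94284 and P(data|¬H) = 0.254·0.254 = 0.064516.
Bayes: P(H|data) = 0.026·0.94284 / (0.026·0.94284 + 0.974·0.064516) = 0.024514/0.087352 = 0.2806.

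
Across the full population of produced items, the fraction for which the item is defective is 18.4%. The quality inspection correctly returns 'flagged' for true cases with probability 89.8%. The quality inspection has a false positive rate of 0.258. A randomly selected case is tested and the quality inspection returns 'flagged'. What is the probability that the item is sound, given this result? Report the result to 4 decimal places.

Let H be the event that the item is defective. P(H) = 0.184, so P(¬H) = 0.816. With E the 'flagged' result, P(E|H) = 0.898 and P(E|¬H) = 0.258.
P(E) = 0.898·0.184 + 0.258·0.816 = 0.16523 + 0.21053 = 0.37576.
By Bayes' theorem, P(H|E) = 0.16523 / 0.37576 = 0.4397. Hence P(¬H|E) = 1 − 0.4397 = 0.5603.

P(¬H | E) ≈ 0.5603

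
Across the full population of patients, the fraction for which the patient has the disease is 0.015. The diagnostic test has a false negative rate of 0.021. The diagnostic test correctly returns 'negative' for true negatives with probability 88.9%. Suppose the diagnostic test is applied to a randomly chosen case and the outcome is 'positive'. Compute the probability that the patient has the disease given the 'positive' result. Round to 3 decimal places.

Let H be the event that the patient has the disease. P(H) = 0.015, so P(¬H) = 0.985. With E the 'positive' result, P(E|H) = 0.979 and P(E|¬H) = 0.111.
P(E) = 0.979·0.015 + 0.111·0.985 = 0.014685 + 0.10934 = 0.12402.
By Bayes' theorem, P(H|E) = 0.014685 / 0.12402 = 0.118.

P(H | E) ≈ 0.118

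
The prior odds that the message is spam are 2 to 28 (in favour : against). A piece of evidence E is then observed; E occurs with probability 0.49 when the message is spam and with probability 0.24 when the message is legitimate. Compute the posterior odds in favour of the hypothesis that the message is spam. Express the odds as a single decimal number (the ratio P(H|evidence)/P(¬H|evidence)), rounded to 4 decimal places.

Posterior odds ≈ 0.1458

Prior odds = 2/28 = 0.071429.
Likelihood ratio for E = 0.49/0.24 = 2.0417.
Posterior odds = prior odds × LR = 0.14583.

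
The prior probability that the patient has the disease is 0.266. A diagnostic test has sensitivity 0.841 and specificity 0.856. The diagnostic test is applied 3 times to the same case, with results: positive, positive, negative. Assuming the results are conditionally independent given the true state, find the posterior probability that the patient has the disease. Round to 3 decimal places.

With H the event that the patient has the disease, the joint likelihood of the observed sequence is P(data|H) = 0.841·0.841·0.159 = 0.11246 and P(data|¬H) = 0.144·0.144·0.856 = 0.017750.
Bayes: P(H|data) = 0.266·0.11246 / (0.266·0.11246 + 0.734·0.017750) = 0.029914/0.042942 = 0.6966.

Posterior P(H) ≈ 0.697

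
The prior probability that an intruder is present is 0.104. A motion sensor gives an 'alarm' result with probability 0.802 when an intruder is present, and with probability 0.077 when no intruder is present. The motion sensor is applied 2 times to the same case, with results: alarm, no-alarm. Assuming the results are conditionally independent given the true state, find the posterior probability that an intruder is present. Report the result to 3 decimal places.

With H the event that an intruder is present, the joint likelihood of the observed sequence is P(data|H) = 0.802·0.198 = 0.15880 and P(data|¬H) = 0.077·0.923 = 0.071071.
Bayes: P(H|data) = 0.104·0.15880 / (0.104·0.15880 + 0.896·0.071071) = 0.016515/0.080194 = 0.2059.

Posterior P(H) ≈ 0.206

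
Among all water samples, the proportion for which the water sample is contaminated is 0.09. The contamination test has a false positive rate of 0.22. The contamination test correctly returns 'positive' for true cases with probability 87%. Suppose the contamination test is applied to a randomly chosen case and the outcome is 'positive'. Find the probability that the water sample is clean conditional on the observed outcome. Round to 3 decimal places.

Write H for 'the water sample is contaminated'. Prior odds H:¬H = 0.09/0.91 = 0.098901. For the 'positive' outcome, the likelihood ratio is 0.87/0.22 = 3.9545.
Posterior odds = 0.098901 × 3.9545 = 0.39111, so P(H|E) = 0.39111/(1+0.39111) = 0.281. Then P(¬H|E) = 1 − 0.281 = 0.719.

P(¬H | E) ≈ 0.719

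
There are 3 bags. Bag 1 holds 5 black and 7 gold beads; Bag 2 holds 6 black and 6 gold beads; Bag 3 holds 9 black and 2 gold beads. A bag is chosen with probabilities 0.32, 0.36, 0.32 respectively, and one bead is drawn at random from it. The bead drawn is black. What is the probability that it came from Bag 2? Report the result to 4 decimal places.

P(black|Bag 1) = 0.4167; P(black|Bag 2) = 0.5; P(black|Bag 3) = 0.8182.
Prior × likelihood for each source: 0.32·0.4167=0.1333, 0.36·0.5=0.1800, 0.32·0.8182=0.2618. Summing gives P(black) = 0.57515.
P(Bag 2 | black) = 0.1800 / 0.57515 = 0.3130.

Posterior probability ≈ 0.3130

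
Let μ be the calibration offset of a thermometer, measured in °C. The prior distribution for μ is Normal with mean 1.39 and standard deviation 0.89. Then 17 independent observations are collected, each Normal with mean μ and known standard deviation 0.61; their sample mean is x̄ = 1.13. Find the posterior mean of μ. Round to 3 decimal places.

With known σ, the Normal prior is conjugate. Weight on the data is w = (n/σ²)/(n/σ² + 1/τ₀²) = 45.6866/(45.6866+1.26247) = 0.97311.
Posterior mean = w·x̄ + (1−w)·μ₀ = 0.97311·1.13 + 0.026890·1.39 = 1.137.

Posterior mean ≈ 1.137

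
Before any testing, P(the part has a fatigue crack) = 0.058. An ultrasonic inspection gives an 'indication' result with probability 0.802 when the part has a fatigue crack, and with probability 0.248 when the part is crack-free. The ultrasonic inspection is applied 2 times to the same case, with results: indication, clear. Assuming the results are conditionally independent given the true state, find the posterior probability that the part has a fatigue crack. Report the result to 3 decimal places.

Posterior P(H) ≈ 0.050

Let H be the event that the part has a fatigue crack; start with P(H) = 0.058. P('indication'|H) = 0.802, P('indication'|¬H) = 0.248.
Update on result 1 ('indication'): P(H) ← 0.802·0.0580 / (0.802·0.0580 + 0.248·0.9420) = 0.046516/0.28013 = 0.1661.
Update on result 2 ('clear'): P(H) ← 0.198·0.1661 / (0.198·0.1661 + 0.752·0.8339) = 0.032878/0.66001 = 0.0498.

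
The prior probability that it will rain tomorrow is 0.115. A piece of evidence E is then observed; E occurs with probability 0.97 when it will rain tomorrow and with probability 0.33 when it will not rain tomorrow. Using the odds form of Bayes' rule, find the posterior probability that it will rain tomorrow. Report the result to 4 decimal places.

Prior odds = 0.115/(1−0.115) = 0.12994.
Likelihood ratio for E = 0.97/0.33 = 2.9394.
Posterior odds = prior odds × LR = 0.38196.
Posterior probability = odds/(1+odds) = 0.38196/1.3820 = 0.2764.

Posterior probability ≈ 0.2764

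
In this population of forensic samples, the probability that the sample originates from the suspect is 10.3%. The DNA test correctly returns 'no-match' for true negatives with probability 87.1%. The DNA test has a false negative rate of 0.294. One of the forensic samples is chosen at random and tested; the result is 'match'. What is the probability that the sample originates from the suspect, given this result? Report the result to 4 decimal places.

Write H for 'the sample originates from the suspect'. Prior odds H:¬H = 0.103/0.897 = 0.11483. For the 'match' outcome, the likelihood ratio is 0.706/0.129 = 5.4729.
Posterior odds = 0.11483 × 5.4729 = 0.62843, so P(H|E) = 0.62843/(1+0.62843) = 0.3859.

P(H | E) ≈ 0.3859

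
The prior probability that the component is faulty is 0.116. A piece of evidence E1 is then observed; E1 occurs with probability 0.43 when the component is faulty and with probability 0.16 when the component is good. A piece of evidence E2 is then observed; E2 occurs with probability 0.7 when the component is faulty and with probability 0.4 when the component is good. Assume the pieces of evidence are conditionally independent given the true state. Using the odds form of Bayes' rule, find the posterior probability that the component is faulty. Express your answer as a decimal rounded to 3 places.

Posterior probability ≈ 0.382

Prior odds = 0.116/(1−0.116) = 0.13122. In log-odds, ln(0.13122) = -2.0309.
Add log likelihood ratios: ln(2.6875) + ln(1.7500) = 1.5482.
Posterior log-odds = -0.48264, so posterior odds = exp(-0.48264) = 0.61715. Converting, P(H|E) = 0.61715/1.6172 = 0.382.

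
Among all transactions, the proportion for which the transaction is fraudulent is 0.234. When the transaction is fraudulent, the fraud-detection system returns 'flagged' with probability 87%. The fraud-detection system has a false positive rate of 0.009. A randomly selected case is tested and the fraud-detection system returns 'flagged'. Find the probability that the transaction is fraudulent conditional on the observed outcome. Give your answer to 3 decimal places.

P(H | E) ≈ 0.967

Write H for 'the transaction is fraudulent'. Prior odds H:¬H = 0.234/0.766 = 0.30548. For the 'flagged' outcome, the likelihood ratio is 0.87/0.009 = 96.667.
Posterior odds = 0.30548 × 96.667 = 29.530, so P(H|E) = 29.530/(1+29.530) = 0.967.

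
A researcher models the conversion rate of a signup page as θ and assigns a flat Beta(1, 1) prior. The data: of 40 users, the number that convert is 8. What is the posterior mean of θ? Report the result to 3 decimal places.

The binomial likelihood is conjugate to the Beta prior: with 8 successes and 32 failures, the posterior is Beta(1+8, 1+32) = Beta(9, 33).
E[θ | data] = 9/(9+33) = 0.214.

Posterior mean ≈ 0.214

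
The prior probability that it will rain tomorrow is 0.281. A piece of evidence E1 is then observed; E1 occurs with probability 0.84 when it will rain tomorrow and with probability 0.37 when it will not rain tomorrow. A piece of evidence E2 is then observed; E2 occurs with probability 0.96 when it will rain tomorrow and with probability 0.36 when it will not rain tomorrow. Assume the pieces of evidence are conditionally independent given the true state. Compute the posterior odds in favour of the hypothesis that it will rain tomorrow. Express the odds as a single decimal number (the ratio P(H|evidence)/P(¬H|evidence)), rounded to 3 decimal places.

Posterior odds ≈ 2.366

Prior odds = 0.281/(1−0.281) = 0.39082.
Likelihood ratio for E1 = 0.84/0.37 = 2.2703.
Likelihood ratio for E2 = 0.96/0.36 = 2.6667.
Posterior odds = prior odds × LR₁ × LR₂ = 2.3660.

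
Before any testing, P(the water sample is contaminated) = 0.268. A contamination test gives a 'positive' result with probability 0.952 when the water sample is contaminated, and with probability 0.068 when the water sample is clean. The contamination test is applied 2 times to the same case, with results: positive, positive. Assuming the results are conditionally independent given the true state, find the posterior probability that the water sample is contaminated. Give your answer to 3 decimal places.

Let H be the event that the water sample is contaminated; start with P(H) = 0.268. P('positive'|H) = 0.952, P('positive'|¬H) = 0.068.
Update on result 1 ('positive'): P(H) ← 0.952·0.2680 / (0.952·0.2680 + 0.068·0.7320) = 0.25514/0.30491 = 0.8368.
Update on result 2 ('positive'): P(H) ← 0.952·0.8368 / (0.952·0.8368 + 0.068·0.1632) = 0.79659/0.80769 = 0.9863.

Posterior P(H) ≈ 0.986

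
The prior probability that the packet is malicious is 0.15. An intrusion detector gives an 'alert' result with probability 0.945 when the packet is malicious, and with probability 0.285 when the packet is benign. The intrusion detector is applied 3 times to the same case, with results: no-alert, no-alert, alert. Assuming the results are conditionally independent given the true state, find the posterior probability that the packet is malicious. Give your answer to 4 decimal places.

Posterior P(H) ≈ 0.0035

With H the event that the packet is malicious, the joint likelihood of the observed sequence is P(data|H) = 0.055·0.055·0.945 = 0.0028586 and P(data|¬H) = 0.715·0.715·0.285 = 0.14570.
Bayes: P(H|data) = 0.15·0.0028586 / (0.15·0.0028586 + 0.85·0.14570) = 0.00042879/0.12427 = 0.0035.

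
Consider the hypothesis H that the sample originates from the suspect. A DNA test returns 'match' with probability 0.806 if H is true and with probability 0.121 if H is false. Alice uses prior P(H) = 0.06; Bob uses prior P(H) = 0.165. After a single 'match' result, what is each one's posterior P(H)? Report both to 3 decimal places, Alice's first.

The likelihood ratio for a 'match' result is 0.806/0.121 = 6.6612.
Alice: prior odds 0.06/0.94 = 0.063830; posterior odds 0.42518; posterior probability 0.298.
Bob: prior odds 0.165/0.835 = 0.19760; posterior odds 1.3163; posterior probability 0.568.

Alice: 0.298; Bob: 0.568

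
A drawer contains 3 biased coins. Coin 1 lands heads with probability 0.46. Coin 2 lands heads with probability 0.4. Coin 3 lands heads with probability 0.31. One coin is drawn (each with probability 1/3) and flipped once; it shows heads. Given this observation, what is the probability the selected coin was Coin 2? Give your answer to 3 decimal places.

Posterior probability ≈ 0.342

Tabulate prior·likelihood by source: [1] prior 0.333333, lik 0.46, product 0.1533; [2] prior 0.333333, lik 0.4, product 0.1333; [3] prior 0.333333, lik 0.31, product 0.1033.
Normalizing constant = 0.39000; the posterior for Coin 2 is its product over the sum, 0.1333/0.39000 = 0.342.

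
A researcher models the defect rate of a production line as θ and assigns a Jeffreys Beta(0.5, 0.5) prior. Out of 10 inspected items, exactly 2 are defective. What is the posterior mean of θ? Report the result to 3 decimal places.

Observing 2 successes and 8 failures updates Beta(0.5, 0.5) by adding the success and failure counts to the two shape parameters: α = 0.5+2 = 2.5, β = 0.5+8 = 8.5.
Posterior mean = α/(α+β) = 2.5/11 = 0.227.

Posterior mean ≈ 0.227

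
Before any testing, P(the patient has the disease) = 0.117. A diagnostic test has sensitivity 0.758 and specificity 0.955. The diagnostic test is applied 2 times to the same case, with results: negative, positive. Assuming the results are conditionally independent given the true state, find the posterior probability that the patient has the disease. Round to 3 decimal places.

Posterior P(H) ≈ 0.361

With H the event that the patient has the disease, the joint likelihood of the observed sequence is P(data|H) = 0.242·0.758 = 0.18344 and P(data|¬H) = 0.955·0.045 = 0.042975.
Bayes: P(H|data) = 0.117·0.18344 / (0.117·0.18344 + 0.883·0.042975) = 0.021462/0.059409 = 0.3613.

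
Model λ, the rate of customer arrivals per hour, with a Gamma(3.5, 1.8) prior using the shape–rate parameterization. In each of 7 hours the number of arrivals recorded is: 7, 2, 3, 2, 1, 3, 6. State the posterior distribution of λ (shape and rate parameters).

The Poisson likelihood adds the total count to the shape and the number of exposure periods to the rate. Here ∑xᵢ = 24 and n = 7, so shape 3.5→27.5 and rate 1.8→8.8.

Posterior: Gamma(shape=27.5, rate=8.8)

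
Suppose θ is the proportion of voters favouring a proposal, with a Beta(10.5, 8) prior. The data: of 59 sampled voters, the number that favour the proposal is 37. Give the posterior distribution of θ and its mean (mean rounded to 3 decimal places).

The binomial likelihood is conjugate to the Beta prior: with 37 successes and 22 failures, the posterior is Beta(10.5+37, 8+22) = Beta(47.5, 30).
Posterior mean = α/(α+β) = 47.5/77.5 = 0.613.

Posterior: Beta(47.5, 30); mean ≈ 0.613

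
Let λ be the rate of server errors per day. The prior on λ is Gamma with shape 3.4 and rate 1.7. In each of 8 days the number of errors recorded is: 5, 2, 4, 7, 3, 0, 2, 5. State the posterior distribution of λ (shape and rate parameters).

Posterior: Gamma(shape=31.4, rate=9.7)

The Poisson likelihood adds the total count to the shape and the number of exposure periods to the rate. Here ∑xᵢ = 28 and n = 8, so shape 3.4→31.4 and rate 1.7→9.7.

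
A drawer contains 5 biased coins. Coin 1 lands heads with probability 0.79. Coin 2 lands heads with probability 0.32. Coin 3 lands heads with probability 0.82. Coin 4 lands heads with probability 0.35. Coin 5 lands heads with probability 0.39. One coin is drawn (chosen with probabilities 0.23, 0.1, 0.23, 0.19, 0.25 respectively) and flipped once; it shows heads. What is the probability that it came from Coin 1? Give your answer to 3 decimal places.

P(heads|C1) = 0.79; P(heads|C2) = 0.32; P(heads|C3) = 0.82; P(heads|C4) = 0.35; P(heads|C5) = 0.39.
Prior × likelihood for each source: 0.23·0.79=0.1817, 0.1·0.32=0.03200, 0.23·0.82=0.1886, 0.19·0.35=0.06650, 0.25·0.39=0.09750. Summing gives P(heads) = 0.56630.
P(Coin 1 | heads) = 0.1817 / 0.56630 = 0.321.

Posterior probability ≈ 0.321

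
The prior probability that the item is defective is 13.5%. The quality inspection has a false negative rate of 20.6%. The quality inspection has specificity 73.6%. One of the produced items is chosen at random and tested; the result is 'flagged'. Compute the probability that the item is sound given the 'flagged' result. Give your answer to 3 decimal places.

Write H for 'the item is defective'. Prior odds H:¬H = 0.135/0.865 = 0.15607. For the 'flagged' outcome, the likelihood ratio is 0.794/0.264 = 3.0076.
Posterior odds = 0.15607 × 3.0076 = 0.46939, so P(H|E) = 0.46939/(1+0.46939) = 0.319. Then P(¬H|E) = 1 − 0.319 = 0.681.

P(¬H | E) ≈ 0.681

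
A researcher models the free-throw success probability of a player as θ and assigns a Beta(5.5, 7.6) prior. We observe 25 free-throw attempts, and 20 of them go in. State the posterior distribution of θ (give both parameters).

Observing 20 successes and 5 failures updates Beta(5.5, 7.6) by adding the success and failure counts to the two shape parameters: α = 5.5+20 = 25.5, β = 7.6+5 = 12.6.

Posterior: Beta(25.5, 12.6)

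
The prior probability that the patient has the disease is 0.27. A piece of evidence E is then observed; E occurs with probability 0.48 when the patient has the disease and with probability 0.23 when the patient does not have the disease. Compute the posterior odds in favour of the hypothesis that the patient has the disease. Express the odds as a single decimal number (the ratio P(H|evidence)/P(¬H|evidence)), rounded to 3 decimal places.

Posterior odds ≈ 0.772

Prior odds = 0.27/(1−0.27) = 0.36986. In log-odds, ln(0.36986) = -0.99462.
Add log likelihood ratio: ln(2.0870) = 0.73571.
Posterior log-odds = -0.25892, so posterior odds = exp(-0.25892) = 0.77189.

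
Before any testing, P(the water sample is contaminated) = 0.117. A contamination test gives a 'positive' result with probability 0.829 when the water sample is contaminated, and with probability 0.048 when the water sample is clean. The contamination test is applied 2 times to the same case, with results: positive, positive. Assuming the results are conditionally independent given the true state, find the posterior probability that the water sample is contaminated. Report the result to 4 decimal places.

With H the event that the water sample is contaminated, the joint likelihood of the observed sequence is P(data|H) = 0.829·0.829 = 0.68724 and P(data|¬H) = 0.048·0.048 = 0.0023040.
Bayes: P(H|data) = 0.117·0.68724 / (0.117·0.68724 + 0.883·0.0023040) = 0.080407/0.082442 = 0.9753.

Posterior P(H) ≈ 0.9753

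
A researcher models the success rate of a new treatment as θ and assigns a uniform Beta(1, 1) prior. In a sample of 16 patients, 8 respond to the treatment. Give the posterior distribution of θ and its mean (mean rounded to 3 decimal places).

Posterior: Beta(9, 9); mean ≈ 0.500

Observing 8 successes and 8 failures updates Beta(1, 1) by adding the success and failure counts to the two shape parameters: α = 1+8 = 9, β = 1+8 = 9.
E[θ | data] = 9/(9+9) = 0.500.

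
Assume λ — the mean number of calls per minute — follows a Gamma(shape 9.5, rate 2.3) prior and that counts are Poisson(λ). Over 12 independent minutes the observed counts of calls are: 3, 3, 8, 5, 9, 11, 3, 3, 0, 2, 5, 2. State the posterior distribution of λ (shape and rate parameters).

Posterior: Gamma(shape=63.5, rate=14.3)

Total count ∑xᵢ = 54 over n = 12 minutes.
Gamma is conjugate to the Poisson likelihood: posterior is Gamma(shape = 9.5+54 = 63.5, rate = 2.3+12 = 14.3).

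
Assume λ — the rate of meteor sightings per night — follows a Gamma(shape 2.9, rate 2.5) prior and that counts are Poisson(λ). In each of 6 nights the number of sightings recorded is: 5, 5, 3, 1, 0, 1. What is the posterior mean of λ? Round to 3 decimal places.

Posterior mean ≈ 2.106

The Poisson likelihood adds the total count to the shape and the number of exposure periods to the rate. Here ∑xᵢ = 15 and n = 6, so shape 2.9→17.9 and rate 2.5→8.5.
E[λ | data] = 17.9/8.5 = 2.106.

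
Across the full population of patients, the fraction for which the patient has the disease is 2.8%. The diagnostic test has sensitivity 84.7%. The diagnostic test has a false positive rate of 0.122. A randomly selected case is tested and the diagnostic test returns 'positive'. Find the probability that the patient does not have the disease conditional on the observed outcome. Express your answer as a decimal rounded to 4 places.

P(¬H | E) ≈ 0.8333

Write H for 'the patient has the disease'. Prior odds H:¬H = 0.028/0.972 = 0.028807. For the 'positive' outcome, the likelihood ratio is 0.847/0.122 = 6.9426.
Posterior odds = 0.028807 × 6.9426 = 0.19999, so P(H|E) = 0.19999/(1+0.19999) = 0.1667. Then P(¬H|E) = 1 − 0.1667 = 0.8333.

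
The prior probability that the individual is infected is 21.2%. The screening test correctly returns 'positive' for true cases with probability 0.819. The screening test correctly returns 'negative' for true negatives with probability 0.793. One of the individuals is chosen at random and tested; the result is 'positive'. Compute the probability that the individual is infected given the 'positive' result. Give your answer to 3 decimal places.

P(H | E) ≈ 0.516

Write H for 'the individual is infected'. Prior odds H:¬H = 0.212/0.788 = 0.26904. For the 'positive' outcome, the likelihood ratio is 0.819/0.207 = 3.9565.
Posterior odds = 0.26904 × 3.9565 = 1.0644, so P(H|E) = 1.0644/(1+1.0644) = 0.516.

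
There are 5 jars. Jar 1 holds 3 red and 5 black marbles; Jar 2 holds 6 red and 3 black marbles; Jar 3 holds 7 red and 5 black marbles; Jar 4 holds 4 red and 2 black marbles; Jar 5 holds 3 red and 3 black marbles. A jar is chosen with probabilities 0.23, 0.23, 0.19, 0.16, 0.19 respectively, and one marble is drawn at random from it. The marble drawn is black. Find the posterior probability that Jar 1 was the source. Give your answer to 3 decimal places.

Posterior probability ≈ 0.321

Tabulate prior·likelihood by source: [1] prior 0.23, lik 0.625, product 0.1438; [2] prior 0.23, lik 0.3333, product 0.07667; [3] prior 0.19, lik 0.4167, product 0.07917; [4] prior 0.16, lik 0.3333, product 0.05333; [5] prior 0.19, lik 0.5, product 0.09500.
Normalizing constant = 0.44792; the posterior for Jar 1 is its product over the sum, 0.1438/0.44792 = 0.321.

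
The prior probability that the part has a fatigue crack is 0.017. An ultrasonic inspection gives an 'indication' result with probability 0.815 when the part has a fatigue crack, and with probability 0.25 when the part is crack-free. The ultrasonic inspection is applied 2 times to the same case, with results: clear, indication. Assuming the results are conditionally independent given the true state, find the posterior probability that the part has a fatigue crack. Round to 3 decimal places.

Posterior P(H) ≈ 0.014

Let H be the event that the part has a fatigue crack; start with P(H) = 0.017. P('indication'|H) = 0.815, P('indication'|¬H) = 0.25.
Update on result 1 ('clear'): P(H) ← 0.185·0.0170 / (0.185·0.0170 + 0.75·0.9830) = 0.0031450/0.74039 = 0.0042.
Update on result 2 ('indication'): P(H) ← 0.815·0.0042 / (0.815·0.0042 + 0.25·0.9958) = 0.0034619/0.25240 = 0.0137.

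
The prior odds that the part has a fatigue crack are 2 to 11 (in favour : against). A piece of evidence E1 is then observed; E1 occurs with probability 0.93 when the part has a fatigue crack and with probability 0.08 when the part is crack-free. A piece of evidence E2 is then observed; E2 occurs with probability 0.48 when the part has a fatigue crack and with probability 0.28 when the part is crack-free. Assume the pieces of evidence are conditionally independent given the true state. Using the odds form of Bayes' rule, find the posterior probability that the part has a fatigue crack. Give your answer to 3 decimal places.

Posterior probability ≈ 0.784

Prior odds = 2/11 = 0.18182. In log-odds, ln(0.18182) = -1.7047.
Add log likelihood ratios: ln(11.625) + ln(1.7143) = 2.9922.
Posterior log-odds = 1.2874, so posterior odds = exp(1.2874) = 3.6234. Converting, P(H|E) = 3.6234/4.6234 = 0.784.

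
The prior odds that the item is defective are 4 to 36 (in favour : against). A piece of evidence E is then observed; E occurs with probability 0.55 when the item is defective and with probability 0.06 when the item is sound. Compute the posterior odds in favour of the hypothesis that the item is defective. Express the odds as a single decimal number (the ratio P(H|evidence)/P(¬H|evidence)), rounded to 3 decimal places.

Posterior odds ≈ 1.019

Prior odds = 4/36 = 0.11111. In log-odds, ln(0.11111) = -2.1972.
Add log likelihood ratio: ln(9.1667) = 2.2156.
Posterior log-odds = 0.018349, so posterior odds = exp(0.018349) = 1.0185.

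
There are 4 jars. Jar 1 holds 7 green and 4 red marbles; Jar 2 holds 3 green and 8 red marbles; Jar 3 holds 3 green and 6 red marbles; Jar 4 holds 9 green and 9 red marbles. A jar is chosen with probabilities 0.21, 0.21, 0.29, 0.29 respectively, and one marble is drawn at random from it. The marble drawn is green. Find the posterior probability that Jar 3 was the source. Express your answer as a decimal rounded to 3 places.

P(green|Jar 1) = 0.6364; P(green|Jar 2) = 0.2727; P(green|Jar 3) = 0.3333; P(green|Jar 4) = 0.5.
Prior × likelihood for each source: 0.21·0.6364=0.1336, 0.21·0.2727=0.05727, 0.29·0.3333=0.09667, 0.29·0.5=0.1450. Summing gives P(green) = 0.43258.
P(Jar 3 | green) = 0.09667 / 0.43258 = 0.223.

Posterior probability ≈ 0.223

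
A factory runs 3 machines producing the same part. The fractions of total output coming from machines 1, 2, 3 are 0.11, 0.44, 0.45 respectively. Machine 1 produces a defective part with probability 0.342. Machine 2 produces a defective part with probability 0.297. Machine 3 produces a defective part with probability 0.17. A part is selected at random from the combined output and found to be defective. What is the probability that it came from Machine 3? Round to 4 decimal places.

Posterior probability ≈ 0.3125

P(defective|M1) = 0.342; P(defective|M2) = 0.297; P(defective|M3) = 0.17.
Prior × likelihood for each source: 0.11·0.342=0.03762, 0.44·0.297=0.1307, 0.45·0.17=0.07650. Summing gives P(defective) = 0.24480.
P(Machine 3 | defective) = 0.07650 / 0.24480 = 0.3125.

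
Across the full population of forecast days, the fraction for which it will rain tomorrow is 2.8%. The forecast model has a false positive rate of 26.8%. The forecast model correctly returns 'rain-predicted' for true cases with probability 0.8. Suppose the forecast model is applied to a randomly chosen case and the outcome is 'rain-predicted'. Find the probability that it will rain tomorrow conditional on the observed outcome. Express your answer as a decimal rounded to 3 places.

Let H be the event that it will rain tomorrow. P(H) = 0.028, so P(¬H) = 0.972. With E the 'rain-predicted' result, P(E|H) = 0.8 and P(E|¬H) = 0.268.
P(E) = 0.8·0.028 + 0.268·0.972 = 0.022400 + 0.26050 = 0.28290.
By Bayes' theorem, P(H|E) = 0.022400 / 0.28290 = 0.079.

P(H | E) ≈ 0.079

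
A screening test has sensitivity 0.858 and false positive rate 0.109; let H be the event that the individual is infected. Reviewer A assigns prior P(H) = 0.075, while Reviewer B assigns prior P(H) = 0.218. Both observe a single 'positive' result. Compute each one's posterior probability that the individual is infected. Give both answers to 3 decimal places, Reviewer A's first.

P('+'|H) = 0.858, P('+'|¬H) = 0.109.
Reviewer A: numerator 0.858·0.075 = 0.064350; evidence = 0.064350+0.109·0.925 = 0.16517; posterior = 0.390.
Reviewer B: numerator 0.858·0.218 = 0.18704; evidence = 0.18704+0.109·0.782 = 0.27228; posterior = 0.687.

Reviewer A: 0.390; Reviewer B: 0.687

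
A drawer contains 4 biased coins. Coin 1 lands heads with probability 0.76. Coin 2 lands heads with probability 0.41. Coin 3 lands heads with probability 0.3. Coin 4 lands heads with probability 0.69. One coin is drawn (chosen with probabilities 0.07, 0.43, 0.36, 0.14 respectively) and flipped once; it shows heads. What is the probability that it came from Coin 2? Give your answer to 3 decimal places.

P(heads|C1) = 0.76; P(heads|C2) = 0.41; P(heads|C3) = 0.3; P(heads|C4) = 0.69.
Prior × likelihood for each source: 0.07·0.76=0.05320, 0.43·0.41=0.1763, 0.36·0.3=0.1080, 0.14·0.69=0.09660. Summing gives P(heads) = 0.43410.
P(Coin 2 | heads) = 0.1763 / 0.43410 = 0.406.

Posterior probability ≈ 0.406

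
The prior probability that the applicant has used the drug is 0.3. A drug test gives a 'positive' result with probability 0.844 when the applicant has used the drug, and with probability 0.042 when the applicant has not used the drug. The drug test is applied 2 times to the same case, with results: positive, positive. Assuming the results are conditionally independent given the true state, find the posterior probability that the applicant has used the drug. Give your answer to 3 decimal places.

With H the event that the applicant has used the drug, the joint likelihood of the observed sequence is P(data|H) = 0.844·0.844 = 0.71234 and P(data|¬H) = 0.042·0.042 = 0.0017640.
Bayes: P(H|data) = 0.3·0.71234 / (0.3·0.71234 + 0.7·0.0017640) = 0.21370/0.21494 = 0.9943.

Posterior P(H) ≈ 0.994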